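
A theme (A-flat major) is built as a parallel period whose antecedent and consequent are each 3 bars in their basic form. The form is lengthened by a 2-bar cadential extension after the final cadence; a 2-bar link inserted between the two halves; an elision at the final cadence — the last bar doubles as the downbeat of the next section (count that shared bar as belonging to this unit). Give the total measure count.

Basic parallel period: 3 + 3 = 6 bars.
6 (basic form) + 2 (cadential extension) + 2 (link) = 10.
The elision shares a bar with the next section but does not change this unit's count.

10 measures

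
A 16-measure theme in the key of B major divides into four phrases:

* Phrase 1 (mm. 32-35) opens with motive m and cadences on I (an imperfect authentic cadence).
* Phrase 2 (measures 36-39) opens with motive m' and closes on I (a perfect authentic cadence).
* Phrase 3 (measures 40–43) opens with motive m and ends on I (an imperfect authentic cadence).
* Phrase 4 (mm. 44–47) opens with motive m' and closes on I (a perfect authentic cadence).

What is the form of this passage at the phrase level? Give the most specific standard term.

The cadence pattern IAC–PAC–IAC–PAC is weak–strong twice, and phrases 3–4 restate phrases 1–2: a period heard twice, not a double period (which would end weakly at phrase 2).

repeated period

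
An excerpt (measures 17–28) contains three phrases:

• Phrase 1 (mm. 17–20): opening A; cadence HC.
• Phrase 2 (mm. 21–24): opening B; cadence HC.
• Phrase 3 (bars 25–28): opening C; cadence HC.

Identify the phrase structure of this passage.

The final phrase closes with a half cadence, which is not stronger than the preceding half cadence; the 3 phrases lack an overall antecedent–consequent design and so form a phrase group.

phrase group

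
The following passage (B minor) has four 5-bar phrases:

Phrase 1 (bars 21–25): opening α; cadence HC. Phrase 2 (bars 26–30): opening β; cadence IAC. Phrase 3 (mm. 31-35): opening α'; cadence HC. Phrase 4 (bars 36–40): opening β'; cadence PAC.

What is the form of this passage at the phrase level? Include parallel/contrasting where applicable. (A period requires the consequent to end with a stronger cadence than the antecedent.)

parallel double period

Four phrases in two halves: the first half (bars 21–30) ends with an imperfect authentic cadence, the second (measures 31–40) with a perfect authentic cadence — a large antecedent–consequent pair, i.e. a double period.
Phrase 3 begins with the same material as phrase 1, making it parallel.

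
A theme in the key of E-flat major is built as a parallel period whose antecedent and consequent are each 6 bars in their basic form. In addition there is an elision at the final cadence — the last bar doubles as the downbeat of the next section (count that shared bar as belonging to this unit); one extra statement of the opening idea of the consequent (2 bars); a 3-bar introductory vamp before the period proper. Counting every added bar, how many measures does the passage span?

Basic parallel period: 6 + 6 = 12 bars.
12 (basic form) + 2 (extra statement) + 3 (introduction) = 17.
The elision shares a bar with the next section but does not change this unit's count.

17 measures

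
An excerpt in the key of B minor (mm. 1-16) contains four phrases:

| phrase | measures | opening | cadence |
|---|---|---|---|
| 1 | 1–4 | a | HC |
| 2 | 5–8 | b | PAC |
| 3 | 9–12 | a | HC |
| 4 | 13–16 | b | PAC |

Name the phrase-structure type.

The cadence pattern HC–PAC–HC–PAC is weak–strong twice, and phrases 3–4 restate phrases 1–2: a period heard twice, not a double period (which would end weakly at phrase 2).

repeated period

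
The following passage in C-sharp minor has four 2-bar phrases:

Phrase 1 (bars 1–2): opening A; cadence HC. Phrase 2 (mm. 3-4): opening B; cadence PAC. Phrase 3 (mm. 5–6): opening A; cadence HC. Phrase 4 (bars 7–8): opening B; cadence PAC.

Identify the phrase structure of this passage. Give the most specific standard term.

repeated period

The cadence pattern HC–PAC–HC–PAC is weak–strong twice, and phrases 3–4 restate phrases 1–2: a period heard twice, not a double period (which would end weakly at phrase 2).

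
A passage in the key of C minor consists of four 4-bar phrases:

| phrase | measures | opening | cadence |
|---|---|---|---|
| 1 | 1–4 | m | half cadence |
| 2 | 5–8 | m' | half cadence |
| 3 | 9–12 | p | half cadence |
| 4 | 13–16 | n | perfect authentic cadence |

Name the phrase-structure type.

contrasting double period

Four phrases in two halves: the first half (measures 1–8) ends with a half cadence, the second (mm. 9-16) with a perfect authentic cadence — a large antecedent–consequent pair, i.e. a double period.
Phrase 3 begins with different material from phrase 1, making it contrasting.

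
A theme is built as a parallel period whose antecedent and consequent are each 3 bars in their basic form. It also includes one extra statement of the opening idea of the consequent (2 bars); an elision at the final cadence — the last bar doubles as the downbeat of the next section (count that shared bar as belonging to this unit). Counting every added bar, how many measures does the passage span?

Basic parallel period: 3 + 3 = 6 bars.
6 (basic form) + 2 (extra statement) = 8.
The elision shares a bar with the next section but does not change this unit's count.

8 measures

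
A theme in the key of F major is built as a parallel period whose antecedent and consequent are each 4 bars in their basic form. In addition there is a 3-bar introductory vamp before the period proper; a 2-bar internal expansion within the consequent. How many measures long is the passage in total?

Basic parallel period: 4 + 4 = 8 bars.
8 (basic form) + 3 (introduction) + 2 (internal expansion) = 13.

13 measures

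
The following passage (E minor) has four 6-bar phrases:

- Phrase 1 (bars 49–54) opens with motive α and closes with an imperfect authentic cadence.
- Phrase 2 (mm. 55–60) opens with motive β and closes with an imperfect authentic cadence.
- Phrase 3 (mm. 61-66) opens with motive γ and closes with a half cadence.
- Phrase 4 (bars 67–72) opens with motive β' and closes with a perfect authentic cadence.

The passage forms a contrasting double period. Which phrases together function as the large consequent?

In a double period the first pair of phrases (ending imperfect authentic cadence) is the large antecedent and the second pair (ending perfect authentic cadence) is the large consequent; the consequent is phrases 3 and 4.

phrases 3 and 4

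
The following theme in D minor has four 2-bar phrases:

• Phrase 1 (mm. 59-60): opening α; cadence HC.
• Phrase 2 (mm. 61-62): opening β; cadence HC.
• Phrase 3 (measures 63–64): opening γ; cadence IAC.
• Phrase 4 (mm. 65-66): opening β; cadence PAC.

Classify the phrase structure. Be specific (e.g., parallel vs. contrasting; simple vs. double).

Four phrases in two halves: the first half (mm. 59-62) ends with a half cadence, the second (bars 63–66) with a perfect authentic cadence — a large antecedent–consequent pair, i.e. a double period.
Phrase 3 begins with different material from phrase 1, making it contrasting.

contrasting double period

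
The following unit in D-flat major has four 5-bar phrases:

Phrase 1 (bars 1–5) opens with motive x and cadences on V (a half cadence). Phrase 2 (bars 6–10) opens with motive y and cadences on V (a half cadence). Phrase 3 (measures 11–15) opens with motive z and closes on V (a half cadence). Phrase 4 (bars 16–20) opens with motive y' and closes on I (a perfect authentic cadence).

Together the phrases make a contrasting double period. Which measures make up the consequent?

measures 11–20

In a double period the first pair of phrases (ending half cadence) is the large antecedent and the second pair (ending perfect authentic cadence) is the large consequent; the consequent is measures 11–20.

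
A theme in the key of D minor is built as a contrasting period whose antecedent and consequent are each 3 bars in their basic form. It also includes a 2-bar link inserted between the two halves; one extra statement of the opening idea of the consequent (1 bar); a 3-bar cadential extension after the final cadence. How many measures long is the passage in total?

Basic contrasting period: 3 + 3 = 6 bars.
6 (basic form) + 2 (link) + 1 (extra statement) + 3 (cadential extension) = 12.

12 measures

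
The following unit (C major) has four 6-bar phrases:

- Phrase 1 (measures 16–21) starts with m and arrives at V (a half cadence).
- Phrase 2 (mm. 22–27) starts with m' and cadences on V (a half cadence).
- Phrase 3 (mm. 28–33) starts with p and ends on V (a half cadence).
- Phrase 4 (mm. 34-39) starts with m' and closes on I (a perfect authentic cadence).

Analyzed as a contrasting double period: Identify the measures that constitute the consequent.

In a double period the four phrases pair into a large antecedent (phrases 1–2, ending half cadence) and a large consequent (phrases 3–4, ending perfect authentic cadence). The consequent spans bars 28–39.

measures 28–39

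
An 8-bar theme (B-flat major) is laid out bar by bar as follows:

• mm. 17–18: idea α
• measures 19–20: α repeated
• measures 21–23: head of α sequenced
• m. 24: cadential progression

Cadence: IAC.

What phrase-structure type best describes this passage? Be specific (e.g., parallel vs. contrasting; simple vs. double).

sentence

Basic idea (mm. 17–18) + its repetition (measures 19–20) form the presentation; fragmentation and cadence (mm. 21–24) form the continuation — the 8-bar whole is a sentence.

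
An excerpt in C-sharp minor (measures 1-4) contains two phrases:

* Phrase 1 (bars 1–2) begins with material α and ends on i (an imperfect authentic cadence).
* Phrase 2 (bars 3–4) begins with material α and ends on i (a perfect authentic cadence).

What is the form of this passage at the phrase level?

parallel period

Phrase 1 ends with an imperfect authentic cadence (weaker) and phrase 2 with a perfect authentic cadence (stronger): antecedent + consequent = a period.
The two phrases open with the same material (α / α), so the period is parallel.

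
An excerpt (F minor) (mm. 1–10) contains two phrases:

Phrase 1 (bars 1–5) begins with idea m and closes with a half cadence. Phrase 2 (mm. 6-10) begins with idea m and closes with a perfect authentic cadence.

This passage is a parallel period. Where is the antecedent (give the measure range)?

The antecedent is the phrase ending with the weaker cadence (half cadence, phrase 1) and the consequent the one ending more conclusively (perfect authentic cadence, phrase 2); the antecedent is bars 1–5.

measures 1–5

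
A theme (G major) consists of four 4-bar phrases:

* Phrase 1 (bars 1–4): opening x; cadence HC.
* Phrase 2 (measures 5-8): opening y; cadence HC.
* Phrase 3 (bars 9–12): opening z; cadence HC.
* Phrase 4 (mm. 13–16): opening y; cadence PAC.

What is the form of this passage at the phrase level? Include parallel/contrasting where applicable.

contrasting double period

Four phrases in two halves: the first half (mm. 1-8) ends with a half cadence, the second (measures 9-16) with a perfect authentic cadence — a large antecedent–consequent pair, i.e. a double period.
Phrase 3 begins with different material from phrase 1, making it contrasting.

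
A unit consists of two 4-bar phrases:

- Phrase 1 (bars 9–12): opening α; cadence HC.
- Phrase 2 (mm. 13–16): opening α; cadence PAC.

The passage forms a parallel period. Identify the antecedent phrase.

phrase 1

The phrase ending with the weaker cadence (half cadence) is the antecedent; the one ending more conclusively (perfect authentic cadence) is the consequent. The antecedent is phrase 1.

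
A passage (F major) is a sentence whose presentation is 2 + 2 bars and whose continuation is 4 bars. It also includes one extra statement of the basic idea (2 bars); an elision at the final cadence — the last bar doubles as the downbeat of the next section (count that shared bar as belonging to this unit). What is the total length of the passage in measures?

10 measures

Basic sentence: 2 + 2 + 4 = 8 bars.
8 (basic form) + 2 (extra statement) = 10.
The elision shares a bar with the next section but does not change this unit's count.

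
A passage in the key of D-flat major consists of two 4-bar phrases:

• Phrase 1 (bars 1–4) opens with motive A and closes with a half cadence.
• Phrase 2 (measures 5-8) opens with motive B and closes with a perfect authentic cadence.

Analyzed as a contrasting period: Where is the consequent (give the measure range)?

The antecedent is the phrase ending with the weaker cadence (half cadence, phrase 1) and the consequent the one ending more conclusively (perfect authentic cadence, phrase 2); the consequent is mm. 5–8.

measures 5–8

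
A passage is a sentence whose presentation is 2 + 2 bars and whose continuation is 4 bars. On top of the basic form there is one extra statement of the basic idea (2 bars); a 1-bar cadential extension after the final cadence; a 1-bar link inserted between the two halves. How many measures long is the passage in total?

12 measures

Basic sentence: 2 + 2 + 4 = 8 bars.
8 (basic form) + 2 (extra statement) + 1 (cadential extension) + 1 (link) = 12.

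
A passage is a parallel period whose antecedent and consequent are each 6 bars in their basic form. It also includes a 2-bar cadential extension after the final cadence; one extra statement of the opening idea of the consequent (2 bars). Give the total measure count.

16 measures

Basic parallel period: 6 + 6 = 12 bars.
12 (basic form) + 2 (cadential extension) + 2 (extra statement) = 16.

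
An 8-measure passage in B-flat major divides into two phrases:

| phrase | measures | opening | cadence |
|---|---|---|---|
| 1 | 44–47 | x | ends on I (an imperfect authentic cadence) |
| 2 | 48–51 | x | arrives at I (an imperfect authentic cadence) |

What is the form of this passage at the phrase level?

Both phrases have the same opening (x) and the same cadence (imperfect authentic cadence): the second is a restatement, not a consequent, so this is a repeated phrase rather than a period.

repeated phrase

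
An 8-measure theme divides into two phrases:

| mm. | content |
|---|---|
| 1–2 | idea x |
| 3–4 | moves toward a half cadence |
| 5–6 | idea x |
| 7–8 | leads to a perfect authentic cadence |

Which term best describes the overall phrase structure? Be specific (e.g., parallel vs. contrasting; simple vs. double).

parallel period

Phrase 1 ends with a half cadence (weaker) and phrase 2 with a perfect authentic cadence (stronger): antecedent + consequent = a period.
The two phrases open with the same material (x / x), so the period is parallel.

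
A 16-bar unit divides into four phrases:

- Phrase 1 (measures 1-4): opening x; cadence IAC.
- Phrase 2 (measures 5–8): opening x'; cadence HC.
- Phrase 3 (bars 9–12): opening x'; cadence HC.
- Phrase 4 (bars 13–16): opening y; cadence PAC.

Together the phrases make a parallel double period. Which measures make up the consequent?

measures 9–16

In a double period the first pair of phrases (ending half cadence) is the large antecedent and the second pair (ending perfect authentic cadence) is the large consequent; the consequent is measures 9–16.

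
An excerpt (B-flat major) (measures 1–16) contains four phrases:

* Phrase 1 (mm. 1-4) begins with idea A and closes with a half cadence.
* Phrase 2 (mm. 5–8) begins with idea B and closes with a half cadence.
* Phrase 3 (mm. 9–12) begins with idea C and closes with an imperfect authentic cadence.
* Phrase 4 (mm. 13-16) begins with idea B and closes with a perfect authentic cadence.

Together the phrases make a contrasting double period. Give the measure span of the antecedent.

In a double period the first pair of phrases (ending half cadence) is the large antecedent and the second pair (ending perfect authentic cadence) is the large consequent; the antecedent is measures 1–8.

measures 1–8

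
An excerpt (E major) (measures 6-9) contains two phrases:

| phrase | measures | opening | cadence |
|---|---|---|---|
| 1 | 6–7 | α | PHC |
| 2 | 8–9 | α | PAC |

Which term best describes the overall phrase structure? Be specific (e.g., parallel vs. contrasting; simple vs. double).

parallel period

Phrase 1 ends with a Phrygian half cadence (weaker) and phrase 2 with a perfect authentic cadence (stronger): antecedent + consequent = a period.
The two phrases open with the same material (α / α), so the period is parallel.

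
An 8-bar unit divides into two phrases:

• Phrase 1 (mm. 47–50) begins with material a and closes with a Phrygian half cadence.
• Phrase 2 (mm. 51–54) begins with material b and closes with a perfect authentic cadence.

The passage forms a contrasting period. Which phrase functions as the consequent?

The phrase ending with the weaker cadence (Phrygian half cadence) is the antecedent; the one ending more conclusively (perfect authentic cadence) is the consequent. The consequent is phrase 2.

phrase 2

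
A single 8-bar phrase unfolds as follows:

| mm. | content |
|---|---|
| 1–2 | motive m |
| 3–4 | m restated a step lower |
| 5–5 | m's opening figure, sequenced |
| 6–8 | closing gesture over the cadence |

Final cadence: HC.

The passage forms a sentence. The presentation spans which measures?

measures 1–4

The presentation of a sentence is the basic idea (measures 1-2) plus its repetition (bars 3–4); the presentation is therefore bars 1-4.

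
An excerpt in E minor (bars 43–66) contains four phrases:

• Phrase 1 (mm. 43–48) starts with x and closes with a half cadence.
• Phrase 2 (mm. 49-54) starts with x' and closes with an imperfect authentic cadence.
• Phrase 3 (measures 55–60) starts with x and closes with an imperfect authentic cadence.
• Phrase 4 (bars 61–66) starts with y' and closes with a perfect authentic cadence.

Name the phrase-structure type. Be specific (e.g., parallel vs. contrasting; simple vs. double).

Four phrases in two halves: the first half (measures 43–54) ends with an imperfect authentic cadence, the second (bars 55-66) with a perfect authentic cadence — a large antecedent–consequent pair, i.e. a double period.
Phrase 3 begins with the same material as phrase 1, making it parallel.

parallel double period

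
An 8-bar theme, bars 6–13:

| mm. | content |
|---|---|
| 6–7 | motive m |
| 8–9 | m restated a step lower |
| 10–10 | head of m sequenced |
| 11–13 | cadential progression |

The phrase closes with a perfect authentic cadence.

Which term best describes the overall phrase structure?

Basic idea (measures 6–7) + its repetition (mm. 8–9) form the presentation; fragmentation and cadence (mm. 10–13) form the continuation — the 8-bar whole is a sentence.

sentence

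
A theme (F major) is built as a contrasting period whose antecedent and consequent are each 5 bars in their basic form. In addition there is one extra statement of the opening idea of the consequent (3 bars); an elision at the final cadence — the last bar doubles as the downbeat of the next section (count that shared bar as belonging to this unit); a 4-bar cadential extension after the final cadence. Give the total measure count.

Basic contrasting period: 5 + 5 = 10 bars.
10 (basic form) + 3 (extra statement) + 4 (cadential extension) = 17.
The elision shares a bar with the next section but does not change this unit's count.

17 measures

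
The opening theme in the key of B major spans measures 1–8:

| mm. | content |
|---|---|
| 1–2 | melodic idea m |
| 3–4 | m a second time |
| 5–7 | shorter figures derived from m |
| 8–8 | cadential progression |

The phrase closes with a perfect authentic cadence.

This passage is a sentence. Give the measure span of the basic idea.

measures 1–2

The presentation of a sentence is the basic idea (mm. 1–2) plus its repetition (mm. 3-4); the basic idea is therefore measures 1–2.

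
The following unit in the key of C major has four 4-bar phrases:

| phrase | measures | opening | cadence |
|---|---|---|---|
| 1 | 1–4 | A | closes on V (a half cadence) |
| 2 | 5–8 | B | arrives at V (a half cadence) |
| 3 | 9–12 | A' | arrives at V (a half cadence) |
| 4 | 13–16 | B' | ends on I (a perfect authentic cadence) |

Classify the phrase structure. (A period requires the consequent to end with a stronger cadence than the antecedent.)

parallel double period

Four phrases in two halves: the first half (measures 1–8) ends with a half cadence, the second (bars 9-16) with a perfect authentic cadence — a large antecedent–consequent pair, i.e. a double period.
Phrase 3 begins with the same material as phrase 1, making it parallel.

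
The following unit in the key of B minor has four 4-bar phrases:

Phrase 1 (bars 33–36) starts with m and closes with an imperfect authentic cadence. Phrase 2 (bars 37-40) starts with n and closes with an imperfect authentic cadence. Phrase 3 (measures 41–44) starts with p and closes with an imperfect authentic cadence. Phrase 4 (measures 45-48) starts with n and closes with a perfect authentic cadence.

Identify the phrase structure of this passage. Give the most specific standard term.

contrasting double period

Four phrases in two halves: the first half (mm. 33-40) ends with an imperfect authentic cadence, the second (mm. 41–48) with a perfect authentic cadence — a large antecedent–consequent pair, i.e. a double period.
Phrase 3 begins with different material from phrase 1, making it contrasting.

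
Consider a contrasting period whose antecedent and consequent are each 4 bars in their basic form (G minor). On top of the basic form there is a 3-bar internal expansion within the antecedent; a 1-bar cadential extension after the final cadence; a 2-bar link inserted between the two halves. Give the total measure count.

Basic contrasting period: 4 + 4 = 8 bars.
8 (basic form) + 3 (internal expansion) + 1 (cadential extension) + 2 (link) = 14.

14 measures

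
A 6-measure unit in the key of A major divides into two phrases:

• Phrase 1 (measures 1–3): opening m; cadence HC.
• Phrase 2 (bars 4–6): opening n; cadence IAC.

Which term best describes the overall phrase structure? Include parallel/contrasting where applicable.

contrasting period

Phrase 1 ends with a half cadence (weaker) and phrase 2 with an imperfect authentic cadence (stronger): antecedent + consequent = a period.
The two phrases open with different material (m / n), so the period is contrasting.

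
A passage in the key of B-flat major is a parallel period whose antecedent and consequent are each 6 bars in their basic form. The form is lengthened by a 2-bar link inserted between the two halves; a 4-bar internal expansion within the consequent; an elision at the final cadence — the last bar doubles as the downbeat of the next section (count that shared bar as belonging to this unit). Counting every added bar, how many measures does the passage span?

18 measures

Basic parallel period: 6 + 6 = 12 bars.
12 (basic form) + 2 (link) + 4 (internal expansion) = 18.
The elision shares a bar with the next section but does not change this unit's count.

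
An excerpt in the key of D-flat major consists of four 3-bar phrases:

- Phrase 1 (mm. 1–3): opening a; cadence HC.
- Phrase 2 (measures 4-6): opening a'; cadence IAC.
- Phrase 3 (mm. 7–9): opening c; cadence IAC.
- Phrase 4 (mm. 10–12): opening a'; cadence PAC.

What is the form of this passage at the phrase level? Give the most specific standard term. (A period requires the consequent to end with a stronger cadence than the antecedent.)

Four phrases in two halves: the first half (bars 1-6) ends with an imperfect authentic cadence, the second (measures 7–12) with a perfect authentic cadence — a large antecedent–consequent pair, i.e. a double period.
Phrase 3 begins with different material from phrase 1, making it contrasting.

contrasting double period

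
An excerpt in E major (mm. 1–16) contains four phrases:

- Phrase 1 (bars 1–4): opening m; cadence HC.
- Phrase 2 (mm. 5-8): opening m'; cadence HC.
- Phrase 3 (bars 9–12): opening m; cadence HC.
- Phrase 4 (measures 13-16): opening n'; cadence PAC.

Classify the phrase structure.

parallel double period

Four phrases in two halves: the first half (measures 1–8) ends with a half cadence, the second (mm. 9–16) with a perfect authentic cadence — a large antecedent–consequent pair, i.e. a double period.
Phrase 3 begins with the same material as phrase 1, making it parallel.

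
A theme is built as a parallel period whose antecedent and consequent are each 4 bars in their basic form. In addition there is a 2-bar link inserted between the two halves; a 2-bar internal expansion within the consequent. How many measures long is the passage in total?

12 measures

Basic parallel period: 4 + 4 = 8 bars.
8 (basic form) + 2 (link) + 2 (internal expansion) = 12.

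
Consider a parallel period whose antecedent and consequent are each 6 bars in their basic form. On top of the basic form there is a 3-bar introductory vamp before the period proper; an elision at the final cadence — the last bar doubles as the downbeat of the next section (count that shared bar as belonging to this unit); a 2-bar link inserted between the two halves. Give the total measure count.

17 measures

Basic parallel period: 6 + 6 = 12 bars.
12 (basic form) + 3 (introduction) + 2 (link) = 17.
The elision shares a bar with the next section but does not change this unit's count.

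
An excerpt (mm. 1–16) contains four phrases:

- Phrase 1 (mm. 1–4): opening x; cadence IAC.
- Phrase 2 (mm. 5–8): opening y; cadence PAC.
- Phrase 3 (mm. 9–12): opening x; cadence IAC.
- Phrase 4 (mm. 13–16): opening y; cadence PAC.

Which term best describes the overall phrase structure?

The cadence pattern IAC–PAC–IAC–PAC is weak–strong twice, and phrases 3–4 restate phrases 1–2: a period heard twice, not a double period (which would end weakly at phrase 2).

repeated period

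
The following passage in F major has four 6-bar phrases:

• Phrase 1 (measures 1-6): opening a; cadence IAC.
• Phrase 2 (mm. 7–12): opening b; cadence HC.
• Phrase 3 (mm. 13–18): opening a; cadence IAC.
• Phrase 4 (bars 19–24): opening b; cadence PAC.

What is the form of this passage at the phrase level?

parallel double period

Four phrases in two halves: the first half (mm. 1–12) ends with a half cadence, the second (mm. 13–24) with a perfect authentic cadence — a large antecedent–consequent pair, i.e. a double period.
Phrase 3 begins with the same material as phrase 1, making it parallel.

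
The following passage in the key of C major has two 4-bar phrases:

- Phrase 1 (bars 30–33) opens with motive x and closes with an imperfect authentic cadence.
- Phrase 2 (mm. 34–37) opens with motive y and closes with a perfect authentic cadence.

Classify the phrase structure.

Phrase 1 ends with an imperfect authentic cadence (weaker) and phrase 2 with a perfect authentic cadence (stronger): antecedent + consequent = a period.
The two phrases open with different material (x / y), so the period is contrasting.

contrasting period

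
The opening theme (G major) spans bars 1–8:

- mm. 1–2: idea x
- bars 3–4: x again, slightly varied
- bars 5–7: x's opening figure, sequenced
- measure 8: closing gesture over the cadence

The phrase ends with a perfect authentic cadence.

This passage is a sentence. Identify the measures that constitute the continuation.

After the presentation (measures 1–4), the continuation covers the fragmentation through the cadence: measures 5-8.

measures 5–8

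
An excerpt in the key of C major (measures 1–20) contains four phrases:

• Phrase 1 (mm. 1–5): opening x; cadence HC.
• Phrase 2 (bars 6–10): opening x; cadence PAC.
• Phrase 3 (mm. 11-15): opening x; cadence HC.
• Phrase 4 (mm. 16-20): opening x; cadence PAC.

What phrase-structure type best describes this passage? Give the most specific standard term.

repeated period

The cadence pattern HC–PAC–HC–PAC is weak–strong twice, and phrases 3–4 restate phrases 1–2: a period heard twice, not a double period (which would end weakly at phrase 2).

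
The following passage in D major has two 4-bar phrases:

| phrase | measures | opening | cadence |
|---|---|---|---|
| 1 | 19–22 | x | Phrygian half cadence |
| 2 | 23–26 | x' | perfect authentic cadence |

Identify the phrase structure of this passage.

Phrase 1 ends with a Phrygian half cadence (weaker) and phrase 2 with a perfect authentic cadence (stronger): antecedent + consequent = a period.
The two phrases open with the same material (x / x'), so the period is parallel.

parallel period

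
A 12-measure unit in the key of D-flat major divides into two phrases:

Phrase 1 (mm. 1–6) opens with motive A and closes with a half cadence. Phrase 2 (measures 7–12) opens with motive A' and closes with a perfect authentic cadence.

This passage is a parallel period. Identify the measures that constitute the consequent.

measures 7–12

The antecedent is the phrase ending with the weaker cadence (half cadence, phrase 1) and the consequent the one ending more conclusively (perfect authentic cadence, phrase 2); the consequent is mm. 7–12.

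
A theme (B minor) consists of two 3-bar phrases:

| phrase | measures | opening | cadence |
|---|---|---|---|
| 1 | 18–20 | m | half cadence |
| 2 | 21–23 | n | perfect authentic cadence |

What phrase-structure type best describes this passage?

Phrase 1 ends with a half cadence (weaker) and phrase 2 with a perfect authentic cadence (stronger): antecedent + consequent = a period.
The two phrases open with different material (m / n), so the period is contrasting.

contrasting period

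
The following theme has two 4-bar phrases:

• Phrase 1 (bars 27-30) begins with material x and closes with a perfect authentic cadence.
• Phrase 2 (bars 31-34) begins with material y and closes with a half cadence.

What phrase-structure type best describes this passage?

The second phrase closes with a half cadence, which is not stronger than the first phrase's perfect authentic cadence; without a weak→strong cadential pair there is no antecedent–consequent relationship, so this is a phrase group rather than a period.

phrase group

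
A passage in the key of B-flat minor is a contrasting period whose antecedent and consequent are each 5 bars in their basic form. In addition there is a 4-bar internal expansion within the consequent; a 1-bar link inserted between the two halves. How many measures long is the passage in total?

Basic contrasting period: 5 + 5 = 10 bars.
10 (basic form) + 4 (internal expansion) + 1 (link) = 15.

15 measures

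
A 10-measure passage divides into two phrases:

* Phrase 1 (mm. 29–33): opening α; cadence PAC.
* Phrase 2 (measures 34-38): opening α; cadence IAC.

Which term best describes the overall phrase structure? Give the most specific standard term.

phrase group

The second phrase closes with an imperfect authentic cadence, which is not stronger than the first phrase's perfect authentic cadence; without a weak→strong cadential pair there is no antecedent–consequent relationship, so this is a phrase group rather than a period.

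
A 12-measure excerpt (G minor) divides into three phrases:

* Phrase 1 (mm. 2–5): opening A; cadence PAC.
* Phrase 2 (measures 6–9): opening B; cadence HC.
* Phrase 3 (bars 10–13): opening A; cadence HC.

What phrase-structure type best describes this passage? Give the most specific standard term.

phrase group

The final phrase closes with a half cadence, which is not stronger than the preceding half cadence; the 3 phrases lack an overall antecedent–consequent design and so form a phrase group.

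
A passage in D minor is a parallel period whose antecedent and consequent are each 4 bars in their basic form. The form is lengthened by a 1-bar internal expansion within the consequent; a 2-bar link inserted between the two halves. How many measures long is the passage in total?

Basic parallel period: 4 + 4 = 8 bars.
8 (basic form) + 1 (internal expansion) + 2 (link) = 11.

11 measures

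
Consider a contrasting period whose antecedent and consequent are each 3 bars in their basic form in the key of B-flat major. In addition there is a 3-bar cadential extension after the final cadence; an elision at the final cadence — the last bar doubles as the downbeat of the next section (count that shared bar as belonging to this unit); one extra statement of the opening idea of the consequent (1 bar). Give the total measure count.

10 measures

Basic contrasting period: 3 + 3 = 6 bars.
6 (basic form) + 3 (cadential extension) + 1 (extra statement) = 10.
The elision shares a bar with the next section but does not change this unit's count.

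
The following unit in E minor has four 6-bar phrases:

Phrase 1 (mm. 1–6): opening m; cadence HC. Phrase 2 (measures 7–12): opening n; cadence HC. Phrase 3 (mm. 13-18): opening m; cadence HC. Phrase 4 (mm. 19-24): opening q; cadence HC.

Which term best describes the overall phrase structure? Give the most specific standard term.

Phrase 4 ends with a half cadence, no stronger than phrase 2's half cadence, so the four phrases do not form a double period; nor do phrases 3–4 duplicate 1–2, so it is not a repeated period. With no phrase reaching a conclusive cadence, the passage is a phrase group.

phrase group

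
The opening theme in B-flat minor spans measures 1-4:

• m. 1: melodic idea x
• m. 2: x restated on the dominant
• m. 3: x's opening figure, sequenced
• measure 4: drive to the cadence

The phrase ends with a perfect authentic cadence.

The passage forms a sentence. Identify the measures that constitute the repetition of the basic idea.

measures 2–2

The presentation of a sentence is the basic idea (m. 1) plus its repetition (bar 2); the repetition of the basic idea is therefore m. 2.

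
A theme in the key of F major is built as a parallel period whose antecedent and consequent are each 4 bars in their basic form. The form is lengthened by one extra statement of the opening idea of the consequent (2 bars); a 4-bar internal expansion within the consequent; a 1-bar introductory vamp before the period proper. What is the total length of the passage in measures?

Basic parallel period: 4 + 4 = 8 bars.
8 (basic form) + 2 (extra statement) + 4 (internal expansion) + 1 (introduction) = 15.

15 measures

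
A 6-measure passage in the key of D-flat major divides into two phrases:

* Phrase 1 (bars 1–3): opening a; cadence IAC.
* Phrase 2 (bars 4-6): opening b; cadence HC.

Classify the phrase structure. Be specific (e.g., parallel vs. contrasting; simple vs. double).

The second phrase closes with a half cadence, which is not stronger than the first phrase's imperfect authentic cadence; without a weak→strong cadential pair there is no antecedent–consequent relationship, so this is a phrase group rather than a period.

phrase group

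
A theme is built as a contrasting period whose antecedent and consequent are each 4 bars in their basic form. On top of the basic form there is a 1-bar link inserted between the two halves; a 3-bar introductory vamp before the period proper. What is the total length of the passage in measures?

Basic contrasting period: 4 + 4 = 8 bars.
8 (basic form) + 1 (link) + 3 (introduction) = 12.

12 measures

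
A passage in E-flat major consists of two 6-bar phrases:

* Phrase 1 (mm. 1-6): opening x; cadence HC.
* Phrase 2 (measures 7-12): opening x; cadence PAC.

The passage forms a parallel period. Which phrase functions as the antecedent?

The phrase ending with the weaker cadence (half cadence) is the antecedent; the one ending more conclusively (perfect authentic cadence) is the consequent. The antecedent is phrase 1.

phrase 1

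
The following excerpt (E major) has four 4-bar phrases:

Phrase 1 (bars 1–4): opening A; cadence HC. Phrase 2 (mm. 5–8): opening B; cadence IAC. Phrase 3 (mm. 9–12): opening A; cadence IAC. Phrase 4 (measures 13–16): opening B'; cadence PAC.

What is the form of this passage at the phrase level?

Four phrases in two halves: the first half (measures 1-8) ends with an imperfect authentic cadence, the second (measures 9-16) with a perfect authentic cadence — a large antecedent–consequent pair, i.e. a double period.
Phrase 3 begins with the same material as phrase 1, making it parallel.

parallel double period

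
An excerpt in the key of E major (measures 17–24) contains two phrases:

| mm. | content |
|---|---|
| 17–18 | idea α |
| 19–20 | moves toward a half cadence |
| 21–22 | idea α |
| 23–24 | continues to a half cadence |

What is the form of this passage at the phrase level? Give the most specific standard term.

repeated phrase

Both phrases have the same opening (α) and the same cadence (half cadence): the second is a restatement, not a consequent, so this is a repeated phrase rather than a period.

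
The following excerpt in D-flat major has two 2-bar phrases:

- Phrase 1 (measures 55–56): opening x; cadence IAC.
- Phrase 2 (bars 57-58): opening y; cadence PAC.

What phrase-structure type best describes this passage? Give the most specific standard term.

contrasting period

Phrase 1 ends with an imperfect authentic cadence (weaker) and phrase 2 with a perfect authentic cadence (stronger): antecedent + consequent = a period.
The two phrases open with different material (x / y), so the period is contrasting.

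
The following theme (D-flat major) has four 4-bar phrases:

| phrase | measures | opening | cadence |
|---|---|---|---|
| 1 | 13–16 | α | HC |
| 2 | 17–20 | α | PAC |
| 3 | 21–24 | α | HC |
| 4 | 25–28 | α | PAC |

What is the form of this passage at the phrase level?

repeated period

The cadence pattern HC–PAC–HC–PAC is weak–strong twice, and phrases 3–4 restate phrases 1–2: a period heard twice, not a double period (which would end weakly at phrase 2).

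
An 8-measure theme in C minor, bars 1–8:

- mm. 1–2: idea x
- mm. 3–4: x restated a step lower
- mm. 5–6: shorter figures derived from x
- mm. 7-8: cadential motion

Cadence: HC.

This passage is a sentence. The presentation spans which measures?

measures 1–4

The presentation of a sentence is the basic idea (mm. 1-2) plus its repetition (bars 3-4); the presentation is therefore bars 1–4.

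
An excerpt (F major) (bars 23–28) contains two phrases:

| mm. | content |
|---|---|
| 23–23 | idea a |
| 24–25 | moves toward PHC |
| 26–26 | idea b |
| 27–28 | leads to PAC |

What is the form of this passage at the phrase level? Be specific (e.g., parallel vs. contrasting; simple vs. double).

Phrase 1 ends with a Phrygian half cadence (weaker) and phrase 2 with a perfect authentic cadence (stronger): antecedent + consequent = a period.
The two phrases open with different material (a / b), so the period is contrasting.

contrasting period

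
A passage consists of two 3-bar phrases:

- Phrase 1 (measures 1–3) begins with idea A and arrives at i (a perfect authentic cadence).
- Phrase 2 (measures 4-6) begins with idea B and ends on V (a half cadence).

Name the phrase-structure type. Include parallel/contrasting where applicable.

phrase group

The second phrase closes with a half cadence, which is not stronger than the first phrase's perfect authentic cadence; without a weak→strong cadential pair there is no antecedent–consequent relationship, so this is a phrase group rather than a period.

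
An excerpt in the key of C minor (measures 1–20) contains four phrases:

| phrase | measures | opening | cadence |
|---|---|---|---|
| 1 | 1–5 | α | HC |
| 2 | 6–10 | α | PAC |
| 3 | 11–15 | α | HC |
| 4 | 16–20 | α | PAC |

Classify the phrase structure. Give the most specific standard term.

repeated period

The cadence pattern HC–PAC–HC–PAC is weak–strong twice, and phrases 3–4 restate phrases 1–2: a period heard twice, not a double period (which would end weakly at phrase 2).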